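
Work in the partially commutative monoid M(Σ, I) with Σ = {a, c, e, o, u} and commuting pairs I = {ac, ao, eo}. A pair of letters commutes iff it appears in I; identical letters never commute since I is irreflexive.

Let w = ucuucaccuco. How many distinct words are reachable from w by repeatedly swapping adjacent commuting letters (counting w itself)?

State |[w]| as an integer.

#0=u has no predecessor
#1=c depends on [0:u]
#2=u depends on [1:c]
#3=u depends on [2:u]
#4=c depends on [3:u]
#5=a depends on [3:u]
#6=c depends on [4:c]
#7=c depends on [6:c]
#8=u depends on [5:a, 7:c]
#9=c depends on [8:u]
#10=o depends on [9:c]
sources: [0:u]
N(rest) = Σ N(rest − s) over sources s of rest; N(one piece) = 1:
  size 1 → [10]=1
  size 2 → [9,10]=1
  size 3 → [8,9,10]=1
  size 4 → [5,8,9,10]=1  [7,8,9,10]=1
  size 5 → [5,7,8,9,10]=2  [6,7,8,9,10]=1
  size 6 → [4,6,7,8,9,10]=1  [5,6,7,8,9,10]=3
  size 7 → [4,5,6,7,8,9,10]=4
  size 8 → [3,4,5,6,7,8,9,10]=4
  size 9 → [2,3,4,5,6,7,8,9,10]=4
  first=0(u) contributes 4

4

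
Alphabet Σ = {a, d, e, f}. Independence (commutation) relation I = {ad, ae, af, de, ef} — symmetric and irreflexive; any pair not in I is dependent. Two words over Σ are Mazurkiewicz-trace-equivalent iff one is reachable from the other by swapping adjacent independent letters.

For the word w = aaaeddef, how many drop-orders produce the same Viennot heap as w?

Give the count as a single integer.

560

#0=a has no predecessor
#1=a depends on [0:a]
#2=a depends on [1:a]
#3=e has no predecessor
#4=d has no predecessor
#5=d depends on [4:d]
#6=e depends on [3:e]
#7=f depends on [5:d]
sources: [0:a, 3:e, 4:d]
N(rest) = Σ N(rest − s) over sources s of rest; N(one piece) = 1:
  size 1 → [2]=1  [6]=1  [7]=1
  size 2 → [1,2]=1  [2,6]=2  [2,7]=2  [3,6]=1  [5,7]=1  [6,7]=2
  size 3 → [0,1,2]=1  [1,2,6]=3  [1,2,7]=3  [2,3,6]=3  [2,5,7]=3  [2,6,7]=6  [3,6,7]=3  [4,5,7]=1  [5,6,7]=3
  size 4 → [0,1,2,6]=4  [0,1,2,7]=4  [1,2,3,6]=6  [1,2,5,7]=6  [1,2,6,7]=12  [2,3,6,7]=12  [2,4,5,7]=4  [2,5,6,7]=12  [3,5,6,7]=6  [4,5,6,7]=4
  size 5 → [0,1,2,3,6]=10  [0,1,2,5,7]=10  [0,1,2,6,7]=20  [1,2,3,6,7]=30  [1,2,4,5,7]=10  [1,2,5,6,7]=30  [2,3,5,6,7]=30  [2,4,5,6,7]=20  [3,4,5,6,7]=10
  size 6 → [0,1,2,3,6,7]=60  [0,1,2,4,5,7]=20  [0,1,2,5,6,7]=60  [1,2,3,5,6,7]=90  [1,2,4,5,6,7]=60  [2,3,4,5,6,7]=60
  first=0(a) contributes 210
  first=3(e) contributes 140
  first=4(d) contributes 210
|[w]| = 560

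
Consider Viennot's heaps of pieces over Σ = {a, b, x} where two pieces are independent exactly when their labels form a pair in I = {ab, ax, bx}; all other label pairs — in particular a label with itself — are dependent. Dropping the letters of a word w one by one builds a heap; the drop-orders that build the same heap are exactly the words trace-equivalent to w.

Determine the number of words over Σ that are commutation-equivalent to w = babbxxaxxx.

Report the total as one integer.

2520

piece 0:b — minimal
piece 1:a — minimal
piece 2:b rests on {0:b}
piece 3:b rests on {2:b}
piece 4:x — minimal
piece 5:x rests on {4:x}
piece 6:a rests on {1:a}
piece 7:x rests on {5:x}
piece 8:x rests on {7:x}
piece 9:x rests on {8:x}
minimal pieces: {0:b, 1:a, 4:x}
ways to finish when only these pieces remain (= sum over removing one remaining piece with nothing left below it):
  1 left: {3}→1  {6}→1  {9}→1
  2 left: {1,6}→1  {2,3}→1  {3,6}→2  {3,9}→2  {6,9}→2  {8,9}→1
  3 left: {0,2,3}→1  {1,3,6}→3  {1,6,9}→3  {2,3,6}→3  {2,3,9}→3  {3,6,9}→6  {3,8,9}→3  {6,8,9}→3  {7,8,9}→1
  4 left: {0,2,3,6}→4  {0,2,3,9}→4  {1,2,3,6}→6  {1,3,6,9}→12  {1,6,8,9}→6  {2,3,6,9}→12  {2,3,8,9}→6  {3,6,8,9}→12  {3,7,8,9}→4  {5,7,8,9}→1  {6,7,8,9}→4
  5 left: {0,1,2,3,6}→10  {0,2,3,6,9}→20  {0,2,3,8,9}→10  {1,2,3,6,9}→30  {1,3,6,8,9}→30  {1,6,7,8,9}→10  {2,3,6,8,9}→30  {2,3,7,8,9}→10  {3,5,7,8,9}→5  {3,6,7,8,9}→20  {4,5,7,8,9}→1  {5,6,7,8,9}→5
  6 left: {0,1,2,3,6,9}→60  {0,2,3,6,8,9}→60  {0,2,3,7,8,9}→20  {1,2,3,6,8,9}→90  {1,3,6,7,8,9}→60  {1,5,6,7,8,9}→15  {2,3,5,7,8,9}→15  {2,3,6,7,8,9}→60  {3,4,5,7,8,9}→6  {3,5,6,7,8,9}→30  {4,5,6,7,8,9}→6
  7 left: {0,1,2,3,6,8,9}→210  {0,2,3,5,7,8,9}→35  {0,2,3,6,7,8,9}→140  {1,2,3,6,7,8,9}→210  {1,3,5,6,7,8,9}→105  {1,4,5,6,7,8,9}→21  {2,3,4,5,7,8,9}→21  {2,3,5,6,7,8,9}→105  {3,4,5,6,7,8,9}→42
  8 left: {0,1,2,3,6,7,8,9}→560  {0,2,3,4,5,7,8,9}→56  {0,2,3,5,6,7,8,9}→280  {1,2,3,5,6,7,8,9}→420  {1,3,4,5,6,7,8,9}→168  {2,3,4,5,6,7,8,9}→168
  placing 0:b first → 756 extensions
  placing 1:a first → 504 extensions
  placing 4:x first → 1260 extensions
total linear extensions = 2520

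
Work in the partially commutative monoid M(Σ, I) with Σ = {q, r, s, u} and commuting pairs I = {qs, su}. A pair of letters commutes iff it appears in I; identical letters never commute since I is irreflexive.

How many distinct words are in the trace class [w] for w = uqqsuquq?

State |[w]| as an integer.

8

drop 0:u onto floor
drop 1:q onto {0:u}
drop 2:q onto {1:q}
drop 3:s onto floor
drop 4:u onto {2:q}
drop 5:q onto {4:u}
drop 6:u onto {5:q}
drop 7:q onto {6:u}
ground layer = {0:u, 3:s}
drop-orders for the pieces not yet dropped (sum over which currently-grounded one goes next):
  1 to go: {3} 1  {7} 1
  2 to go: {3,7} 2  {6,7} 1
  3 to go: {3,6,7} 3  {5,6,7} 1
  4 to go: {3,5,6,7} 4  {4,5,6,7} 1
  5 to go: {2,4,5,6,7} 1  {3,4,5,6,7} 5
  6 to go: {1,2,4,5,6,7} 1  {2,3,4,5,6,7} 6
  if 0:u drops first: 7 orders
  if 3:s drops first: 1 orders
heap linearizations: 8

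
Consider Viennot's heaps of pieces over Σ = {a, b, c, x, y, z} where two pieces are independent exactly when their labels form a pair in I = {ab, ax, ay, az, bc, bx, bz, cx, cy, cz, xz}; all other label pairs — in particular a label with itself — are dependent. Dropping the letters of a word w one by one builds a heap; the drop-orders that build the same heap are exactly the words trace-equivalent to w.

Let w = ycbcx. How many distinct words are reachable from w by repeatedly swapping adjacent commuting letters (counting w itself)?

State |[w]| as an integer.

piece 0:y — minimal
piece 1:c — minimal
piece 2:b rests on {0:y}
piece 3:c rests on {1:c}
piece 4:x rests on {0:y}
minimal pieces: {0:y, 1:c}
ways to finish when only these pieces remain (= sum over removing one remaining piece with nothing left below it):
  1 left: {2}→1  {3}→1  {4}→1
  2 left: {1,3}→1  {2,3}→2  {2,4}→2  {3,4}→2
  3 left: {0,2,4}→2  {1,2,3}→3  {1,3,4}→3  {2,3,4}→6
  placing 0:y first → 12 extensions
  placing 1:c first → 8 extensions
total linear extensions = 20

20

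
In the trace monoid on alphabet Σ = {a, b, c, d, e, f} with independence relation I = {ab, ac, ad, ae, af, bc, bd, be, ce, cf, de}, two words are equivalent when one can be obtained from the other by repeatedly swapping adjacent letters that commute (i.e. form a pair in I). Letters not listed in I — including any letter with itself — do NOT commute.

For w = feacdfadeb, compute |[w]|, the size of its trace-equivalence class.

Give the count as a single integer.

piece 0:f — minimal
piece 1:e rests on {0:f}
piece 2:a — minimal
piece 3:c — minimal
piece 4:d rests on {0:f, 3:c}
piece 5:f rests on {1:e, 4:d}
piece 6:a rests on {2:a}
piece 7:d rests on {5:f}
piece 8:e rests on {5:f}
piece 9:b rests on {5:f}
minimal pieces: {0:f, 2:a, 3:c}
ways to finish when only these pieces remain (= sum over removing one remaining piece with nothing left below it):
  1 left: {6}→1  {7}→1  {8}→1  {9}→1
  2 left: {2,6}→1  {6,7}→2  {6,8}→2  {6,9}→2  {7,8}→2  {7,9}→2  {8,9}→2
  3 left: {2,6,7}→3  {2,6,8}→3  {2,6,9}→3  {6,7,8}→6  {6,7,9}→6  {6,8,9}→6  {7,8,9}→6
  4 left: {2,6,7,8}→12  {2,6,7,9}→12  {2,6,8,9}→12  {5,7,8,9}→6  {6,7,8,9}→24
  5 left: {1,5,7,8,9}→6  {2,6,7,8,9}→60  {4,5,7,8,9}→6  {5,6,7,8,9}→30
  6 left: {1,4,5,7,8,9}→12  {1,5,6,7,8,9}→36  {2,5,6,7,8,9}→90  {3,4,5,7,8,9}→6  {4,5,6,7,8,9}→36
  7 left: {0,1,4,5,7,8,9}→12  {1,2,5,6,7,8,9}→126  {1,3,4,5,7,8,9}→18  {1,4,5,6,7,8,9}→84  {2,4,5,6,7,8,9}→126  {3,4,5,6,7,8,9}→42
  8 left: {0,1,3,4,5,7,8,9}→30  {0,1,4,5,6,7,8,9}→96  {1,2,4,5,6,7,8,9}→336  {1,3,4,5,6,7,8,9}→144  {2,3,4,5,6,7,8,9}→168
  placing 0:f first → 648 extensions
  placing 2:a first → 270 extensions
  placing 3:c first → 432 extensions
total linear extensions = 1350

1350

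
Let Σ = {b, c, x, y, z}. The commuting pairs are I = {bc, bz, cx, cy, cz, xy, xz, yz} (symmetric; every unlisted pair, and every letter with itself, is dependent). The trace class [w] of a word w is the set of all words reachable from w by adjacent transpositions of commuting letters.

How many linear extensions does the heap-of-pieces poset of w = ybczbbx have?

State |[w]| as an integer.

42

#0=y has no predecessor
#1=b depends on [0:y]
#2=c has no predecessor
#3=z has no predecessor
#4=b depends on [1:b]
#5=b depends on [4:b]
#6=x depends on [5:b]
sources: [0:y, 2:c, 3:z]
N(rest) = Σ N(rest − s) over sources s of rest; N(one piece) = 1:
  size 1 → [2]=1  [3]=1  [6]=1
  size 2 → [2,3]=2  [2,6]=2  [3,6]=2  [5,6]=1
  size 3 → [2,3,6]=6  [2,5,6]=3  [3,5,6]=3  [4,5,6]=1
  size 4 → [1,4,5,6]=1  [2,3,5,6]=12  [2,4,5,6]=4  [3,4,5,6]=4
  size 5 → [0,1,4,5,6]=1  [1,2,4,5,6]=5  [1,3,4,5,6]=5  [2,3,4,5,6]=20
  first=0(y) contributes 30
  first=2(c) contributes 6
  first=3(z) contributes 6
|[w]| = 42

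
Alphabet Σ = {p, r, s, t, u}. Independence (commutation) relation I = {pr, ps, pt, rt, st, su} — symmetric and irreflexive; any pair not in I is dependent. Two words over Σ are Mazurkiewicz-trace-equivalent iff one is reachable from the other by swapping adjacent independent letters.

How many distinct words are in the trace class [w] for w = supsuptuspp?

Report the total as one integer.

#0=s has no predecessor
#1=u has no predecessor
#2=p depends on [1:u]
#3=s depends on [0:s]
#4=u depends on [2:p]
#5=p depends on [4:u]
#6=t depends on [4:u]
#7=u depends on [5:p, 6:t]
#8=s depends on [3:s]
#9=p depends on [7:u]
#10=p depends on [9:p]
sources: [0:s, 1:u]
N(rest) = Σ N(rest − s) over sources s of rest; N(one piece) = 1:
  size 1 → [8]=1  [10]=1
  size 2 → [3,8]=1  [8,10]=2  [9,10]=1
  size 3 → [0,3,8]=1  [3,8,10]=3  [7,9,10]=1  [8,9,10]=3
  size 4 → [0,3,8,10]=4  [3,8,9,10]=6  [5,7,9,10]=1  [6,7,9,10]=1  [7,8,9,10]=4
  size 5 → [0,3,8,9,10]=10  [3,7,8,9,10]=10  [5,6,7,9,10]=2  [5,7,8,9,10]=5  [6,7,8,9,10]=5
  size 6 → [0,3,7,8,9,10]=20  [3,5,7,8,9,10]=15  [3,6,7,8,9,10]=15  [4,5,6,7,9,10]=2  [5,6,7,8,9,10]=12
  size 7 → [0,3,5,7,8,9,10]=35  [0,3,6,7,8,9,10]=35  [2,4,5,6,7,9,10]=2  [3,5,6,7,8,9,10]=42  [4,5,6,7,8,9,10]=14
  size 8 → [0,3,5,6,7,8,9,10]=112  [1,2,4,5,6,7,9,10]=2  [2,4,5,6,7,8,9,10]=16  [3,4,5,6,7,8,9,10]=56
  size 9 → [0,3,4,5,6,7,8,9,10]=168  [1,2,4,5,6,7,8,9,10]=18  [2,3,4,5,6,7,8,9,10]=72
  first=0(s) contributes 90
  first=1(u) contributes 240
|[w]| = 330

330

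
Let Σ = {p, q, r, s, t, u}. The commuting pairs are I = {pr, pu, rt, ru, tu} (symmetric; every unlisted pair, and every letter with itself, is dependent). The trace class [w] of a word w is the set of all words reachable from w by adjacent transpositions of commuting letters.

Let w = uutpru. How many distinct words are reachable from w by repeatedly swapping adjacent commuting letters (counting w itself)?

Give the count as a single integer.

drop 0:u onto floor
drop 1:u onto {0:u}
drop 2:t onto floor
drop 3:p onto {2:t}
drop 4:r onto floor
drop 5:u onto {1:u}
ground layer = {0:u, 2:t, 4:r}
drop-orders for the pieces not yet dropped (sum over which currently-grounded one goes next):
  1 to go: {3} 1  {4} 1  {5} 1
  2 to go: {1,5} 1  {2,3} 1  {3,4} 2  {3,5} 2  {4,5} 2
  3 to go: {0,1,5} 1  {1,3,5} 3  {1,4,5} 3  {2,3,4} 3  {2,3,5} 3  {3,4,5} 6
  4 to go: {0,1,3,5} 4  {0,1,4,5} 4  {1,2,3,5} 6  {1,3,4,5} 12  {2,3,4,5} 12
  if 0:u drops first: 30 orders
  if 2:t drops first: 20 orders
  if 4:r drops first: 10 orders
heap linearizations: 60

60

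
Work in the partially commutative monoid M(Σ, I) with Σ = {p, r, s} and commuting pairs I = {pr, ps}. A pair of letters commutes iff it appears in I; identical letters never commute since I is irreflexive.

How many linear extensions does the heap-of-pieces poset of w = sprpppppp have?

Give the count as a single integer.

drop 0:s onto floor
drop 1:p onto floor
drop 2:r onto {0:s}
drop 3:p onto {1:p}
drop 4:p onto {3:p}
drop 5:p onto {4:p}
drop 6:p onto {5:p}
drop 7:p onto {6:p}
drop 8:p onto {7:p}
ground layer = {0:s, 1:p}
drop-orders for the pieces not yet dropped (sum over which currently-grounded one goes next):
  1 to go: {2} 1  {8} 1
  2 to go: {0,2} 1  {2,8} 2  {7,8} 1
  3 to go: {0,2,8} 3  {2,7,8} 3  {6,7,8} 1
  4 to go: {0,2,7,8} 6  {2,6,7,8} 4  {5,6,7,8} 1
  5 to go: {0,2,6,7,8} 10  {2,5,6,7,8} 5  {4,5,6,7,8} 1
  6 to go: {0,2,5,6,7,8} 15  {2,4,5,6,7,8} 6  {3,4,5,6,7,8} 1
  7 to go: {0,2,4,5,6,7,8} 21  {1,3,4,5,6,7,8} 1  {2,3,4,5,6,7,8} 7
  if 0:s drops first: 8 orders
  if 1:p drops first: 28 orders
heap linearizations: 36

36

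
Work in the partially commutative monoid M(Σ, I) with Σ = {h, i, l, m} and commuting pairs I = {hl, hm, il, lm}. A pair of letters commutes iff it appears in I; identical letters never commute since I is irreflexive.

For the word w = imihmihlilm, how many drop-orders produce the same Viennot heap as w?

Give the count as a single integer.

piece 0:i — minimal
piece 1:m rests on {0:i}
piece 2:i rests on {1:m}
piece 3:h rests on {2:i}
piece 4:m rests on {2:i}
piece 5:i rests on {3:h, 4:m}
piece 6:h rests on {5:i}
piece 7:l — minimal
piece 8:i rests on {6:h}
piece 9:l rests on {7:l}
piece 10:m rests on {8:i}
minimal pieces: {0:i, 7:l}
ways to finish when only these pieces remain (= sum over removing one remaining piece with nothing left below it):
  1 left: {9}→1  {10}→1
  2 left: {7,9}→1  {8,10}→1  {9,10}→2
  3 left: {6,8,10}→1  {7,9,10}→3  {8,9,10}→3
  4 left: {5,6,8,10}→1  {6,8,9,10}→4  {7,8,9,10}→6
  5 left: {3,5,6,8,10}→1  {4,5,6,8,10}→1  {5,6,8,9,10}→5  {6,7,8,9,10}→10
  6 left: {3,4,5,6,8,10}→2  {3,5,6,8,9,10}→6  {4,5,6,8,9,10}→6  {5,6,7,8,9,10}→15
  7 left: {2,3,4,5,6,8,10}→2  {3,4,5,6,8,9,10}→14  {3,5,6,7,8,9,10}→21  {4,5,6,7,8,9,10}→21
  8 left: {1,2,3,4,5,6,8,10}→2  {2,3,4,5,6,8,9,10}→16  {3,4,5,6,7,8,9,10}→56
  9 left: {0,1,2,3,4,5,6,8,10}→2  {1,2,3,4,5,6,8,9,10}→18  {2,3,4,5,6,7,8,9,10}→72
  placing 0:i first → 90 extensions
  placing 7:l first → 20 extensions
total linear extensions = 110

110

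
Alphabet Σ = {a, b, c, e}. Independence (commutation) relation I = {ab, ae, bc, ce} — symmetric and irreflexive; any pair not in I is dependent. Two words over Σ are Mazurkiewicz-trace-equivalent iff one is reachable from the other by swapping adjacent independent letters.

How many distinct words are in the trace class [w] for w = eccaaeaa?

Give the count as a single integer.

28

drop 0:e onto floor
drop 1:c onto floor
drop 2:c onto {1:c}
drop 3:a onto {2:c}
drop 4:a onto {3:a}
drop 5:e onto {0:e}
drop 6:a onto {4:a}
drop 7:a onto {6:a}
ground layer = {0:e, 1:c}
drop-orders for the pieces not yet dropped (sum over which currently-grounded one goes next):
  1 to go: {5} 1  {7} 1
  2 to go: {0,5} 1  {5,7} 2  {6,7} 1
  3 to go: {0,5,7} 3  {4,6,7} 1  {5,6,7} 3
  4 to go: {0,5,6,7} 6  {3,4,6,7} 1  {4,5,6,7} 4
  5 to go: {0,4,5,6,7} 10  {2,3,4,6,7} 1  {3,4,5,6,7} 5
  6 to go: {0,3,4,5,6,7} 15  {1,2,3,4,6,7} 1  {2,3,4,5,6,7} 6
  if 0:e drops first: 7 orders
  if 1:c drops first: 21 orders
heap linearizations: 28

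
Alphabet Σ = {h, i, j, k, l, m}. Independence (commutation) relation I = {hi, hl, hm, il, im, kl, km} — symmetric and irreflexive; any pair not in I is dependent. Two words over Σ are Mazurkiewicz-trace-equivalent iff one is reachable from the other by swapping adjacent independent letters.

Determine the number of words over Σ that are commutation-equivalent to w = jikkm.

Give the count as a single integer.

drop 0:j onto floor
drop 1:i onto {0:j}
drop 2:k onto {1:i}
drop 3:k onto {2:k}
drop 4:m onto {0:j}
ground layer = {0:j}
drop-orders for the pieces not yet dropped (sum over which currently-grounded one goes next):
  1 to go: {3} 1  {4} 1
  2 to go: {2,3} 1  {3,4} 2
  3 to go: {1,2,3} 1  {2,3,4} 3
  if 0:j drops first: 4 orders

4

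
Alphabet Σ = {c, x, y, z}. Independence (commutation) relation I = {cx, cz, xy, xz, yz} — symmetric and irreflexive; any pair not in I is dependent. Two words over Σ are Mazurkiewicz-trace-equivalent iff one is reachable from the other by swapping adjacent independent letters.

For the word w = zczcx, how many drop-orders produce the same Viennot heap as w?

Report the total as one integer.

#0=z has no predecessor
#1=c has no predecessor
#2=z depends on [0:z]
#3=c depends on [1:c]
#4=x has no predecessor
sources: [0:z, 1:c, 4:x]
N(rest) = Σ N(rest − s) over sources s of rest; N(one piece) = 1:
  size 1 → [2]=1  [3]=1  [4]=1
  size 2 → [0,2]=1  [1,3]=1  [2,3]=2  [2,4]=2  [3,4]=2
  size 3 → [0,2,3]=3  [0,2,4]=3  [1,2,3]=3  [1,3,4]=3  [2,3,4]=6
  first=0(z) contributes 12
  first=1(c) contributes 12
  first=4(x) contributes 6
|[w]| = 30

30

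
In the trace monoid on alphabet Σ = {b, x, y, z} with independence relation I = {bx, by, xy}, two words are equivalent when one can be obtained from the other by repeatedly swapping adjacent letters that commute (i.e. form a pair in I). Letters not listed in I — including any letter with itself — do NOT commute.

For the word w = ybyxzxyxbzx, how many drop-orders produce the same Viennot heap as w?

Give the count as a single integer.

0(y) covers ∅
1(b) covers ∅
2(y) covers 0:y
3(x) covers ∅
4(z) covers 1:b, 2:y, 3:x
5(x) covers 4:z
6(y) covers 4:z
7(x) covers 5:x
8(b) covers 4:z
9(z) covers 6:y, 7:x, 8:b
10(x) covers 9:z
floor of heap: 0:y, 1:b, 3:x
completions by unplaced set U, small U first (add the entries for U minus each lowest piece of U):
  |U|=1: {10}:1
  |U|=2: {9,10}:1
  |U|=3: {6,9,10}:1  {7,9,10}:1  {8,9,10}:1
  |U|=4: {5,7,9,10}:1  {6,7,9,10}:2  {6,8,9,10}:2  {7,8,9,10}:2
  |U|=5: {5,6,7,9,10}:3  {5,7,8,9,10}:3  {6,7,8,9,10}:6
  |U|=6: {5,6,7,8,9,10}:12
  |U|=7: {4,5,6,7,8,9,10}:12
  |U|=8: {1,4,5,6,7,8,9,10}:12  {2,4,5,6,7,8,9,10}:12  {3,4,5,6,7,8,9,10}:12
  |U|=9: {0,2,4,5,6,7,8,9,10}:12  {1,2,4,5,6,7,8,9,10}:24  {1,3,4,5,6,7,8,9,10}:24  {2,3,4,5,6,7,8,9,10}:24
  start at 0(y): 72
  start at 1(b): 36
  start at 3(x): 36
sum over floor = 144

144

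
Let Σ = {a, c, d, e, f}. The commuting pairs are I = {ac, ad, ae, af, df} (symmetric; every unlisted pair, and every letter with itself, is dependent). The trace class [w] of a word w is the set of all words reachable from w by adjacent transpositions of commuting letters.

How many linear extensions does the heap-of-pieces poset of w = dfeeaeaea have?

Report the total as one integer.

#0=d has no predecessor
#1=f has no predecessor
#2=e depends on [0:d, 1:f]
#3=e depends on [2:e]
#4=a has no predecessor
#5=e depends on [3:e]
#6=a depends on [4:a]
#7=e depends on [5:e]
#8=a depends on [6:a]
sources: [0:d, 1:f, 4:a]
N(rest) = Σ N(rest − s) over sources s of rest; N(one piece) = 1:
  size 1 → [7]=1  [8]=1
  size 2 → [5,7]=1  [6,8]=1  [7,8]=2
  size 3 → [3,5,7]=1  [4,6,8]=1  [5,7,8]=3  [6,7,8]=3
  size 4 → [2,3,5,7]=1  [3,5,7,8]=4  [4,6,7,8]=4  [5,6,7,8]=6
  size 5 → [0,2,3,5,7]=1  [1,2,3,5,7]=1  [2,3,5,7,8]=5  [3,5,6,7,8]=10  [4,5,6,7,8]=10
  size 6 → [0,1,2,3,5,7]=2  [0,2,3,5,7,8]=6  [1,2,3,5,7,8]=6  [2,3,5,6,7,8]=15  [3,4,5,6,7,8]=20
  size 7 → [0,1,2,3,5,7,8]=14  [0,2,3,5,6,7,8]=21  [1,2,3,5,6,7,8]=21  [2,3,4,5,6,7,8]=35
  first=0(d) contributes 56
  first=1(f) contributes 56
  first=4(a) contributes 56
|[w]| = 168

168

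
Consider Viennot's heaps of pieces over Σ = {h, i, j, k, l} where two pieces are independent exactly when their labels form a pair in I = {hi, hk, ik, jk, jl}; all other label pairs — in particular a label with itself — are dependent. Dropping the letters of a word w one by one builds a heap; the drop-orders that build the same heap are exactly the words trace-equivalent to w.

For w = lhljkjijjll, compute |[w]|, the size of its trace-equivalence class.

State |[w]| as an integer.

drop 0:l onto floor
drop 1:h onto {0:l}
drop 2:l onto {1:h}
drop 3:j onto {1:h}
drop 4:k onto {2:l}
drop 5:j onto {3:j}
drop 6:i onto {2:l, 5:j}
drop 7:j onto {6:i}
drop 8:j onto {7:j}
drop 9:l onto {4:k, 6:i}
drop 10:l onto {9:l}
ground layer = {0:l}
drop-orders for the pieces not yet dropped (sum over which currently-grounded one goes next):
  1 to go: {8} 1  {10} 1
  2 to go: {7,8} 1  {8,10} 2  {9,10} 1
  3 to go: {4,9,10} 1  {7,8,10} 3  {8,9,10} 3
  4 to go: {4,8,9,10} 4  {7,8,9,10} 6
  5 to go: {4,7,8,9,10} 10  {6,7,8,9,10} 6
  6 to go: {4,6,7,8,9,10} 16  {5,6,7,8,9,10} 6
  7 to go: {2,4,6,7,8,9,10} 16  {3,5,6,7,8,9,10} 6  {4,5,6,7,8,9,10} 22
  8 to go: {2,4,5,6,7,8,9,10} 38  {3,4,5,6,7,8,9,10} 28
  9 to go: {2,3,4,5,6,7,8,9,10} 66
  if 0:l drops first: 66 orders

66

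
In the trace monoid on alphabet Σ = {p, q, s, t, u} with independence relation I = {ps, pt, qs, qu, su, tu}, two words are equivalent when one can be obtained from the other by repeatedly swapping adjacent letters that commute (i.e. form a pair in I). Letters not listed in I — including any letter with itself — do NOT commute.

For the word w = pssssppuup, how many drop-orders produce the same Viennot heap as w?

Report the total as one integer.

210

drop 0:p onto floor
drop 1:s onto floor
drop 2:s onto {1:s}
drop 3:s onto {2:s}
drop 4:s onto {3:s}
drop 5:p onto {0:p}
drop 6:p onto {5:p}
drop 7:u onto {6:p}
drop 8:u onto {7:u}
drop 9:p onto {8:u}
ground layer = {0:p, 1:s}
drop-orders for the pieces not yet dropped (sum over which currently-grounded one goes next):
  1 to go: {4} 1  {9} 1
  2 to go: {3,4} 1  {4,9} 2  {8,9} 1
  3 to go: {2,3,4} 1  {3,4,9} 3  {4,8,9} 3  {7,8,9} 1
  4 to go: {1,2,3,4} 1  {2,3,4,9} 4  {3,4,8,9} 6  {4,7,8,9} 4  {6,7,8,9} 1
  5 to go: {1,2,3,4,9} 5  {2,3,4,8,9} 10  {3,4,7,8,9} 10  {4,6,7,8,9} 5  {5,6,7,8,9} 1
  6 to go: {0,5,6,7,8,9} 1  {1,2,3,4,8,9} 15  {2,3,4,7,8,9} 20  {3,4,6,7,8,9} 15  {4,5,6,7,8,9} 6
  7 to go: {0,4,5,6,7,8,9} 7  {1,2,3,4,7,8,9} 35  {2,3,4,6,7,8,9} 35  {3,4,5,6,7,8,9} 21
  8 to go: {0,3,4,5,6,7,8,9} 28  {1,2,3,4,6,7,8,9} 70  {2,3,4,5,6,7,8,9} 56
  if 0:p drops first: 126 orders
  if 1:s drops first: 84 orders
heap linearizations: 210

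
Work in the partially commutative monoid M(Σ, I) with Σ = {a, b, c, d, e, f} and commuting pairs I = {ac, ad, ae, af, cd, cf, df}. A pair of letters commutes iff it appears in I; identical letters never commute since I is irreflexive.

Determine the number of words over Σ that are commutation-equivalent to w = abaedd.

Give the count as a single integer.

0(a) covers ∅
1(b) covers 0:a
2(a) covers 1:b
3(e) covers 1:b
4(d) covers 3:e
5(d) covers 4:d
floor of heap: 0:a
completions by unplaced set U, small U first (add the entries for U minus each lowest piece of U):
  |U|=1: {2}:1  {5}:1
  |U|=2: {2,5}:2  {4,5}:1
  |U|=3: {2,4,5}:3  {3,4,5}:1
  |U|=4: {2,3,4,5}:4
  start at 0(a): 4

4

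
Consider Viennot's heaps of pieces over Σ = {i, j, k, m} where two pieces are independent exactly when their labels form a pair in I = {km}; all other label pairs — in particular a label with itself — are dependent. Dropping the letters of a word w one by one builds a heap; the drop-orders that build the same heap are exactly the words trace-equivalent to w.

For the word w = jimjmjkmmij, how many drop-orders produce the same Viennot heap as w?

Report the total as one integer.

drop 0:j onto floor
drop 1:i onto {0:j}
drop 2:m onto {1:i}
drop 3:j onto {2:m}
drop 4:m onto {3:j}
drop 5:j onto {4:m}
drop 6:k onto {5:j}
drop 7:m onto {5:j}
drop 8:m onto {7:m}
drop 9:i onto {6:k, 8:m}
drop 10:j onto {9:i}
ground layer = {0:j}
drop-orders for the pieces not yet dropped (sum over which currently-grounded one goes next):
  1 to go: {10} 1
  2 to go: {9,10} 1
  3 to go: {6,9,10} 1  {8,9,10} 1
  4 to go: {6,8,9,10} 2  {7,8,9,10} 1
  5 to go: {6,7,8,9,10} 3
  6 to go: {5,6,7,8,9,10} 3
  7 to go: {4,5,6,7,8,9,10} 3
  8 to go: {3,4,5,6,7,8,9,10} 3
  9 to go: {2,3,4,5,6,7,8,9,10} 3
  if 0:j drops first: 3 orders

3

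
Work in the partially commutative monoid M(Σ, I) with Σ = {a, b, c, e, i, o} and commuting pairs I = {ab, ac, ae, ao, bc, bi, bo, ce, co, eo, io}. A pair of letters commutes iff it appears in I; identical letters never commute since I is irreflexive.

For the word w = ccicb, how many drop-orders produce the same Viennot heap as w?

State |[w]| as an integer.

5

0(c) covers ∅
1(c) covers 0:c
2(i) covers 1:c
3(c) covers 2:i
4(b) covers ∅
floor of heap: 0:c, 4:b
completions by unplaced set U, small U first (add the entries for U minus each lowest piece of U):
  |U|=1: {3}:1  {4}:1
  |U|=2: {2,3}:1  {3,4}:2
  |U|=3: {1,2,3}:1  {2,3,4}:3
  start at 0(c): 4
  start at 4(b): 1
sum over floor = 5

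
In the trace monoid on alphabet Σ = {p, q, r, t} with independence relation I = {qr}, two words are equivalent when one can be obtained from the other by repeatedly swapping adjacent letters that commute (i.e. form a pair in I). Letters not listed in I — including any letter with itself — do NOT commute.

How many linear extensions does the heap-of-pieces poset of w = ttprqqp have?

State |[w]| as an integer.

3

piece 0:t — minimal
piece 1:t rests on {0:t}
piece 2:p rests on {1:t}
piece 3:r rests on {2:p}
piece 4:q rests on {2:p}
piece 5:q rests on {4:q}
piece 6:p rests on {3:r, 5:q}
minimal pieces: {0:t}
ways to finish when only these pieces remain (= sum over removing one remaining piece with nothing left below it):
  1 left: {6}→1
  2 left: {3,6}→1  {5,6}→1
  3 left: {3,5,6}→2  {4,5,6}→1
  4 left: {3,4,5,6}→3
  5 left: {2,3,4,5,6}→3
  placing 0:t first → 3 extensions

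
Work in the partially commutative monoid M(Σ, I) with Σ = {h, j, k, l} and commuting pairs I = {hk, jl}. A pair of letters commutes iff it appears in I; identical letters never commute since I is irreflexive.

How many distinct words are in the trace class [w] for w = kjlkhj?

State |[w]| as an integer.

piece 0:k — minimal
piece 1:j rests on {0:k}
piece 2:l rests on {0:k}
piece 3:k rests on {1:j, 2:l}
piece 4:h rests on {1:j, 2:l}
piece 5:j rests on {3:k, 4:h}
minimal pieces: {0:k}
ways to finish when only these pieces remain (= sum over removing one remaining piece with nothing left below it):
  1 left: {5}→1
  2 left: {3,5}→1  {4,5}→1
  3 left: {3,4,5}→2
  4 left: {1,3,4,5}→2  {2,3,4,5}→2
  placing 0:k first → 4 extensions

4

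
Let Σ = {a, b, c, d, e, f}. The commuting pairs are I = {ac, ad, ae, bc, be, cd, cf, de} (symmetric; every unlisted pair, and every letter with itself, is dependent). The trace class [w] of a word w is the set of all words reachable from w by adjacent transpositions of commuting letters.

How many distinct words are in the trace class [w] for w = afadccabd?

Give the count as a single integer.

108

0(a) covers ∅
1(f) covers 0:a
2(a) covers 1:f
3(d) covers 1:f
4(c) covers ∅
5(c) covers 4:c
6(a) covers 2:a
7(b) covers 3:d, 6:a
8(d) covers 7:b
floor of heap: 0:a, 4:c
completions by unplaced set U, small U first (add the entries for U minus each lowest piece of U):
  |U|=1: {5}:1  {8}:1
  |U|=2: {4,5}:1  {5,8}:2  {7,8}:1
  |U|=3: {3,7,8}:1  {4,5,8}:3  {5,7,8}:3  {6,7,8}:1
  |U|=4: {2,6,7,8}:1  {3,5,7,8}:4  {3,6,7,8}:2  {4,5,7,8}:6  {5,6,7,8}:4
  |U|=5: {2,3,6,7,8}:3  {2,5,6,7,8}:5  {3,4,5,7,8}:10  {3,5,6,7,8}:10  {4,5,6,7,8}:10
  |U|=6: {1,2,3,6,7,8}:3  {2,3,5,6,7,8}:18  {2,4,5,6,7,8}:15  {3,4,5,6,7,8}:30
  |U|=7: {0,1,2,3,6,7,8}:3  {1,2,3,5,6,7,8}:21  {2,3,4,5,6,7,8}:63
  start at 0(a): 84
  start at 4(c): 24
sum over floor = 108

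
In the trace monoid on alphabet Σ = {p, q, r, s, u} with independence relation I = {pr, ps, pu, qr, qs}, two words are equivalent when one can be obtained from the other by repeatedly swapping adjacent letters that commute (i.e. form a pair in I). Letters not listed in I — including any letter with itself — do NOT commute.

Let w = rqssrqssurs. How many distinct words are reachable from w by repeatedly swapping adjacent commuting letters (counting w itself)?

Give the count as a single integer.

28

0(r) covers ∅
1(q) covers ∅
2(s) covers 0:r
3(s) covers 2:s
4(r) covers 3:s
5(q) covers 1:q
6(s) covers 4:r
7(s) covers 6:s
8(u) covers 5:q, 7:s
9(r) covers 8:u
10(s) covers 9:r
floor of heap: 0:r, 1:q
completions by unplaced set U, small U first (add the entries for U minus each lowest piece of U):
  |U|=1: {10}:1
  |U|=2: {9,10}:1
  |U|=3: {8,9,10}:1
  |U|=4: {5,8,9,10}:1  {7,8,9,10}:1
  |U|=5: {1,5,8,9,10}:1  {5,7,8,9,10}:2  {6,7,8,9,10}:1
  |U|=6: {1,5,7,8,9,10}:3  {4,6,7,8,9,10}:1  {5,6,7,8,9,10}:3
  |U|=7: {1,5,6,7,8,9,10}:6  {3,4,6,7,8,9,10}:1  {4,5,6,7,8,9,10}:4
  |U|=8: {1,4,5,6,7,8,9,10}:10  {2,3,4,6,7,8,9,10}:1  {3,4,5,6,7,8,9,10}:5
  |U|=9: {0,2,3,4,6,7,8,9,10}:1  {1,3,4,5,6,7,8,9,10}:15  {2,3,4,5,6,7,8,9,10}:6
  start at 0(r): 21
  start at 1(q): 7
sum over floor = 28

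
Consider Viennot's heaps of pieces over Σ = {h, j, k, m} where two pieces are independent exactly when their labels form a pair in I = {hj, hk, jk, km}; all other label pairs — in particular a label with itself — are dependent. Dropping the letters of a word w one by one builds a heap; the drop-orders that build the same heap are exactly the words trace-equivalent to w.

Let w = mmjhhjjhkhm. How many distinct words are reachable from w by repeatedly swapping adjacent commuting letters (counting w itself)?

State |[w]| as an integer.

piece 0:m — minimal
piece 1:m rests on {0:m}
piece 2:j rests on {1:m}
piece 3:h rests on {1:m}
piece 4:h rests on {3:h}
piece 5:j rests on {2:j}
piece 6:j rests on {5:j}
piece 7:h rests on {4:h}
piece 8:k — minimal
piece 9:h rests on {7:h}
piece 10:m rests on {6:j, 9:h}
minimal pieces: {0:m, 8:k}
ways to finish when only these pieces remain (= sum over removing one remaining piece with nothing left below it):
  1 left: {8}→1  {10}→1
  2 left: {6,10}→1  {8,10}→2  {9,10}→1
  3 left: {5,6,10}→1  {6,8,10}→3  {6,9,10}→2  {7,9,10}→1  {8,9,10}→3
  4 left: {2,5,6,10}→1  {4,7,9,10}→1  {5,6,8,10}→4  {5,6,9,10}→3  {6,7,9,10}→3  {6,8,9,10}→8  {7,8,9,10}→4
  5 left: {2,5,6,8,10}→5  {2,5,6,9,10}→4  {3,4,7,9,10}→1  {4,6,7,9,10}→4  {4,7,8,9,10}→5  {5,6,7,9,10}→6  {5,6,8,9,10}→15  {6,7,8,9,10}→15
  6 left: {2,5,6,7,9,10}→10  {2,5,6,8,9,10}→24  {3,4,6,7,9,10}→5  {3,4,7,8,9,10}→6  {4,5,6,7,9,10}→10  {4,6,7,8,9,10}→24  {5,6,7,8,9,10}→36
  7 left: {2,4,5,6,7,9,10}→20  {2,5,6,7,8,9,10}→70  {3,4,5,6,7,9,10}→15  {3,4,6,7,8,9,10}→35  {4,5,6,7,8,9,10}→70
  8 left: {2,3,4,5,6,7,9,10}→35  {2,4,5,6,7,8,9,10}→160  {3,4,5,6,7,8,9,10}→120
  9 left: {1,2,3,4,5,6,7,9,10}→35  {2,3,4,5,6,7,8,9,10}→315
  placing 0:m first → 350 extensions
  placing 8:k first → 35 extensions
total linear extensions = 385

385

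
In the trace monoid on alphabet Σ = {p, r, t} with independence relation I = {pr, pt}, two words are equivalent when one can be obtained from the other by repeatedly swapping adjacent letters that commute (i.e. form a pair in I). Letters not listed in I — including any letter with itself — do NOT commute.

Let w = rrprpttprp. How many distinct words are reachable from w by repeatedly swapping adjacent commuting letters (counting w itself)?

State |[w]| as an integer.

#0=r has no predecessor
#1=r depends on [0:r]
#2=p has no predecessor
#3=r depends on [1:r]
#4=p depends on [2:p]
#5=t depends on [3:r]
#6=t depends on [5:t]
#7=p depends on [4:p]
#8=r depends on [6:t]
#9=p depends on [7:p]
sources: [0:r, 2:p]
N(rest) = Σ N(rest − s) over sources s of rest; N(one piece) = 1:
  size 1 → [8]=1  [9]=1
  size 2 → [6,8]=1  [7,9]=1  [8,9]=2
  size 3 → [4,7,9]=1  [5,6,8]=1  [6,8,9]=3  [7,8,9]=3
  size 4 → [2,4,7,9]=1  [3,5,6,8]=1  [4,7,8,9]=4  [5,6,8,9]=4  [6,7,8,9]=6
  size 5 → [1,3,5,6,8]=1  [2,4,7,8,9]=5  [3,5,6,8,9]=5  [4,6,7,8,9]=10  [5,6,7,8,9]=10
  size 6 → [0,1,3,5,6,8]=1  [1,3,5,6,8,9]=6  [2,4,6,7,8,9]=15  [3,5,6,7,8,9]=15  [4,5,6,7,8,9]=20
  size 7 → [0,1,3,5,6,8,9]=7  [1,3,5,6,7,8,9]=21  [2,4,5,6,7,8,9]=35  [3,4,5,6,7,8,9]=35
  size 8 → [0,1,3,5,6,7,8,9]=28  [1,3,4,5,6,7,8,9]=56  [2,3,4,5,6,7,8,9]=70
  first=0(r) contributes 126
  first=2(p) contributes 84
|[w]| = 210

210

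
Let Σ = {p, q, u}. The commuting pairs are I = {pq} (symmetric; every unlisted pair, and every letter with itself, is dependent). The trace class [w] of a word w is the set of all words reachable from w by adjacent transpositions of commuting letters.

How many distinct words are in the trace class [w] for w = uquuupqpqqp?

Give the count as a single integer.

20

0(u) covers ∅
1(q) covers 0:u
2(u) covers 1:q
3(u) covers 2:u
4(u) covers 3:u
5(p) covers 4:u
6(q) covers 4:u
7(p) covers 5:p
8(q) covers 6:q
9(q) covers 8:q
10(p) covers 7:p
floor of heap: 0:u
completions by unplaced set U, small U first (add the entries for U minus each lowest piece of U):
  |U|=1: {9}:1  {10}:1
  |U|=2: {7,10}:1  {8,9}:1  {9,10}:2
  |U|=3: {5,7,10}:1  {6,8,9}:1  {7,9,10}:3  {8,9,10}:3
  |U|=4: {5,7,9,10}:4  {6,8,9,10}:4  {7,8,9,10}:6
  |U|=5: {5,7,8,9,10}:10  {6,7,8,9,10}:10
  |U|=6: {5,6,7,8,9,10}:20
  |U|=7: {4,5,6,7,8,9,10}:20
  |U|=8: {3,4,5,6,7,8,9,10}:20
  |U|=9: {2,3,4,5,6,7,8,9,10}:20
  start at 0(u): 20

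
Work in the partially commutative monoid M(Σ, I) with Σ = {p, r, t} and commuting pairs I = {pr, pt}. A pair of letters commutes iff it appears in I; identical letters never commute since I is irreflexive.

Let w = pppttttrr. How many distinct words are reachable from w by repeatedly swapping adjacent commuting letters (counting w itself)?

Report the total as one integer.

84

piece 0:p — minimal
piece 1:p rests on {0:p}
piece 2:p rests on {1:p}
piece 3:t — minimal
piece 4:t rests on {3:t}
piece 5:t rests on {4:t}
piece 6:t rests on {5:t}
piece 7:r rests on {6:t}
piece 8:r rests on {7:r}
minimal pieces: {0:p, 3:t}
ways to finish when only these pieces remain (= sum over removing one remaining piece with nothing left below it):
  1 left: {2}→1  {8}→1
  2 left: {1,2}→1  {2,8}→2  {7,8}→1
  3 left: {0,1,2}→1  {1,2,8}→3  {2,7,8}→3  {6,7,8}→1
  4 left: {0,1,2,8}→4  {1,2,7,8}→6  {2,6,7,8}→4  {5,6,7,8}→1
  5 left: {0,1,2,7,8}→10  {1,2,6,7,8}→10  {2,5,6,7,8}→5  {4,5,6,7,8}→1
  6 left: {0,1,2,6,7,8}→20  {1,2,5,6,7,8}→15  {2,4,5,6,7,8}→6  {3,4,5,6,7,8}→1
  7 left: {0,1,2,5,6,7,8}→35  {1,2,4,5,6,7,8}→21  {2,3,4,5,6,7,8}→7
  placing 0:p first → 28 extensions
  placing 3:t first → 56 extensions
total linear extensions = 84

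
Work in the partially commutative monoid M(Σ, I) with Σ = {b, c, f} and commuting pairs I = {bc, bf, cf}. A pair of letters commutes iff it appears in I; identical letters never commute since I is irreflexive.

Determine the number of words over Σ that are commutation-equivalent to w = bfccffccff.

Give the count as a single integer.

0(b) covers ∅
1(f) covers ∅
2(c) covers ∅
3(c) covers 2:c
4(f) covers 1:f
5(f) covers 4:f
6(c) covers 3:c
7(c) covers 6:c
8(f) covers 5:f
9(f) covers 8:f
floor of heap: 0:b, 1:f, 2:c
completions by unplaced set U, small U first (add the entries for U minus each lowest piece of U):
  |U|=1: {0}:1  {7}:1  {9}:1
  |U|=2: {0,7}:2  {0,9}:2  {6,7}:1  {7,9}:2  {8,9}:1
  |U|=3: {0,6,7}:3  {0,7,9}:6  {0,8,9}:3  {3,6,7}:1  {5,8,9}:1  {6,7,9}:3  {7,8,9}:3
  |U|=4: {0,3,6,7}:4  {0,5,8,9}:4  {0,6,7,9}:12  {0,7,8,9}:12  {2,3,6,7}:1  {3,6,7,9}:4  {4,5,8,9}:1  {5,7,8,9}:4  {6,7,8,9}:6
  |U|=5: {0,2,3,6,7}:5  {0,3,6,7,9}:20  {0,4,5,8,9}:5  {0,5,7,8,9}:20  {0,6,7,8,9}:30  {1,4,5,8,9}:1  {2,3,6,7,9}:5  {3,6,7,8,9}:10  {4,5,7,8,9}:5  {5,6,7,8,9}:10
  |U|=6: {0,1,4,5,8,9}:6  {0,2,3,6,7,9}:30  {0,3,6,7,8,9}:60  {0,4,5,7,8,9}:30  {0,5,6,7,8,9}:60  {1,4,5,7,8,9}:6  {2,3,6,7,8,9}:15  {3,5,6,7,8,9}:20  {4,5,6,7,8,9}:15
  |U|=7: {0,1,4,5,7,8,9}:42  {0,2,3,6,7,8,9}:105  {0,3,5,6,7,8,9}:140  {0,4,5,6,7,8,9}:105  {1,4,5,6,7,8,9}:21  {2,3,5,6,7,8,9}:35  {3,4,5,6,7,8,9}:35
  |U|=8: {0,1,4,5,6,7,8,9}:168  {0,2,3,5,6,7,8,9}:280  {0,3,4,5,6,7,8,9}:280  {1,3,4,5,6,7,8,9}:56  {2,3,4,5,6,7,8,9}:70
  start at 0(b): 126
  start at 1(f): 630
  start at 2(c): 504
sum over floor = 1260

1260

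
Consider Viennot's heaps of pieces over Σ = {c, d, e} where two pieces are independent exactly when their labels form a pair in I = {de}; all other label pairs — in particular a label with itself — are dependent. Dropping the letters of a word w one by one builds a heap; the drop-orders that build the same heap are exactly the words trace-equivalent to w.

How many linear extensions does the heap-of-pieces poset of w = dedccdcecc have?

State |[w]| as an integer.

3

piece 0:d — minimal
piece 1:e — minimal
piece 2:d rests on {0:d}
piece 3:c rests on {1:e, 2:d}
piece 4:c rests on {3:c}
piece 5:d rests on {4:c}
piece 6:c rests on {5:d}
piece 7:e rests on {6:c}
piece 8:c rests on {7:e}
piece 9:c rests on {8:c}
minimal pieces: {0:d, 1:e}
ways to finish when only these pieces remain (= sum over removing one remaining piece with nothing left below it):
  1 left: {9}→1
  2 left: {8,9}→1
  3 left: {7,8,9}→1
  4 left: {6,7,8,9}→1
  5 left: {5,6,7,8,9}→1
  6 left: {4,5,6,7,8,9}→1
  7 left: {3,4,5,6,7,8,9}→1
  8 left: {1,3,4,5,6,7,8,9}→1  {2,3,4,5,6,7,8,9}→1
  placing 0:d first → 2 extensions
  placing 1:e first → 1 extensions
total linear extensions = 3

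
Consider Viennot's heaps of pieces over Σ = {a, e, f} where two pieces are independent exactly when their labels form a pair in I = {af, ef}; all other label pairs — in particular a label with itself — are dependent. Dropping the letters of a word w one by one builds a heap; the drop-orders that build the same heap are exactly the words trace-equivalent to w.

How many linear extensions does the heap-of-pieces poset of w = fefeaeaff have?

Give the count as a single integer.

drop 0:f onto floor
drop 1:e onto floor
drop 2:f onto {0:f}
drop 3:e onto {1:e}
drop 4:a onto {3:e}
drop 5:e onto {4:a}
drop 6:a onto {5:e}
drop 7:f onto {2:f}
drop 8:f onto {7:f}
ground layer = {0:f, 1:e}
drop-orders for the pieces not yet dropped (sum over which currently-grounded one goes next):
  1 to go: {6} 1  {8} 1
  2 to go: {5,6} 1  {6,8} 2  {7,8} 1
  3 to go: {2,7,8} 1  {4,5,6} 1  {5,6,8} 3  {6,7,8} 3
  4 to go: {0,2,7,8} 1  {2,6,7,8} 4  {3,4,5,6} 1  {4,5,6,8} 4  {5,6,7,8} 6
  5 to go: {0,2,6,7,8} 5  {1,3,4,5,6} 1  {2,5,6,7,8} 10  {3,4,5,6,8} 5  {4,5,6,7,8} 10
  6 to go: {0,2,5,6,7,8} 15  {1,3,4,5,6,8} 6  {2,4,5,6,7,8} 20  {3,4,5,6,7,8} 15
  7 to go: {0,2,4,5,6,7,8} 35  {1,3,4,5,6,7,8} 21  {2,3,4,5,6,7,8} 35
  if 0:f drops first: 56 orders
  if 1:e drops first: 70 orders
heap linearizations: 126

126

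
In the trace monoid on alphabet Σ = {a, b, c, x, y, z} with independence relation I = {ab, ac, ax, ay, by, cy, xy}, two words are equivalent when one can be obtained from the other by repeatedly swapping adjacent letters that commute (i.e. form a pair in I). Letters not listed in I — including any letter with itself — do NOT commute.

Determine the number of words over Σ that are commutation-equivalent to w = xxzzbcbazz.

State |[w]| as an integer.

4

0(x) covers ∅
1(x) covers 0:x
2(z) covers 1:x
3(z) covers 2:z
4(b) covers 3:z
5(c) covers 4:b
6(b) covers 5:c
7(a) covers 3:z
8(z) covers 6:b, 7:a
9(z) covers 8:z
floor of heap: 0:x
completions by unplaced set U, small U first (add the entries for U minus each lowest piece of U):
  |U|=1: {9}:1
  |U|=2: {8,9}:1
  |U|=3: {6,8,9}:1  {7,8,9}:1
  |U|=4: {5,6,8,9}:1  {6,7,8,9}:2
  |U|=5: {4,5,6,8,9}:1  {5,6,7,8,9}:3
  |U|=6: {4,5,6,7,8,9}:4
  |U|=7: {3,4,5,6,7,8,9}:4
  |U|=8: {2,3,4,5,6,7,8,9}:4
  start at 0(x): 4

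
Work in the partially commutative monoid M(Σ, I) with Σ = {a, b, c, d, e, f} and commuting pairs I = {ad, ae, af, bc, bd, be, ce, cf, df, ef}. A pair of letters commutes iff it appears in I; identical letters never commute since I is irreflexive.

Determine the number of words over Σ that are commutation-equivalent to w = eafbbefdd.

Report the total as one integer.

0(e) covers ∅
1(a) covers ∅
2(f) covers ∅
3(b) covers 1:a, 2:f
4(b) covers 3:b
5(e) covers 0:e
6(f) covers 4:b
7(d) covers 5:e
8(d) covers 7:d
floor of heap: 0:e, 1:a, 2:f
completions by unplaced set U, small U first (add the entries for U minus each lowest piece of U):
  |U|=1: {6}:1  {8}:1
  |U|=2: {4,6}:1  {6,8}:2  {7,8}:1
  |U|=3: {3,4,6}:1  {4,6,8}:3  {5,7,8}:1  {6,7,8}:3
  |U|=4: {0,5,7,8}:1  {1,3,4,6}:1  {2,3,4,6}:1  {3,4,6,8}:4  {4,6,7,8}:6  {5,6,7,8}:4
  |U|=5: {0,5,6,7,8}:5  {1,2,3,4,6}:2  {1,3,4,6,8}:5  {2,3,4,6,8}:5  {3,4,6,7,8}:10  {4,5,6,7,8}:10
  |U|=6: {0,4,5,6,7,8}:15  {1,2,3,4,6,8}:12  {1,3,4,6,7,8}:15  {2,3,4,6,7,8}:15  {3,4,5,6,7,8}:20
  |U|=7: {0,3,4,5,6,7,8}:35  {1,2,3,4,6,7,8}:42  {1,3,4,5,6,7,8}:35  {2,3,4,5,6,7,8}:35
  start at 0(e): 112
  start at 1(a): 70
  start at 2(f): 70
sum over floor = 252

252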